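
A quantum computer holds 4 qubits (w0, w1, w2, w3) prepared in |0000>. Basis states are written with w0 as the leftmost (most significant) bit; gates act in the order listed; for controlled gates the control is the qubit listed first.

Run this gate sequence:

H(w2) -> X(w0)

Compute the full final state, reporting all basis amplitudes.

After the circuit, the state carries amplitude sqrt(2)/2 on |1000>, sqrt(2)/2 on |1010>, and 0 on every other basis state.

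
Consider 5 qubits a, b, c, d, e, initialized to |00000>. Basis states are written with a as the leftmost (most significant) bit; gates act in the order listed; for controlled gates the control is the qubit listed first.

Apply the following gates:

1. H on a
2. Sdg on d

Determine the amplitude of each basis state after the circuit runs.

After the circuit, the state carries amplitude sqrt(2)/2 on |00000>, sqrt(2)/2 on |10000>, and 0 on every other basis state.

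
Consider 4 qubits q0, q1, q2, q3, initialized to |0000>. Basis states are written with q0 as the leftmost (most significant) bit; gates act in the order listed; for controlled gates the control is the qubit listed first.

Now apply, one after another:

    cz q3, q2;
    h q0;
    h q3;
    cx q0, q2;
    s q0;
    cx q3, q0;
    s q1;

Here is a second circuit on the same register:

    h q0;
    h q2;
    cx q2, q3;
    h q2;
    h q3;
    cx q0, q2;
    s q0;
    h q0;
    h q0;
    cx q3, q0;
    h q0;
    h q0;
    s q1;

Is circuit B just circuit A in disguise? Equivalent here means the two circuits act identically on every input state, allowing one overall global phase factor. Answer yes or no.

No — the two circuits implement different unitaries, even allowing a global phase.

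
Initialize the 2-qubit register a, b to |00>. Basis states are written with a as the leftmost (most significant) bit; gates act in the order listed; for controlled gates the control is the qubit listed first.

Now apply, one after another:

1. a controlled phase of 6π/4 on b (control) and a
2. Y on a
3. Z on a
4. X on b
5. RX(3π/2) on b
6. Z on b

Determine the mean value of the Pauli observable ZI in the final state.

In the final state, ZI has expectation -1.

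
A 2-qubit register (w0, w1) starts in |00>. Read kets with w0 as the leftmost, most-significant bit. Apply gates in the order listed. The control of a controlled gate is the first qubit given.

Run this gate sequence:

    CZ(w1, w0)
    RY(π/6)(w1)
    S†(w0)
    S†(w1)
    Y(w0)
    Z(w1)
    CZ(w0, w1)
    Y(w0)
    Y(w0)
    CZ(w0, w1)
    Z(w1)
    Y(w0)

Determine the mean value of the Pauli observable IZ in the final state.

In the final state, IZ has expectation sqrt(3)/2. Key observation: steps 5-12 multiply out to the identity, so the circuit reduces to the remaining gates.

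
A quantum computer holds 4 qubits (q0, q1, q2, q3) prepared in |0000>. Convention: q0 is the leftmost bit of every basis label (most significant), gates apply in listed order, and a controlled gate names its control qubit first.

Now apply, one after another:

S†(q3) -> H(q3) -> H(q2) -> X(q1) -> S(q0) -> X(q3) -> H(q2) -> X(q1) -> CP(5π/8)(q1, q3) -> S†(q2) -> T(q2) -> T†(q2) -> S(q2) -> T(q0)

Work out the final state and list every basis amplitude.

The resulting statevector has amplitude sqrt(2)/2 on |0000>, sqrt(2)/2 on |0001>, and 0 on every other basis state. Key observation: the block from step 10 through step 13 cancels to the identity and can be dropped.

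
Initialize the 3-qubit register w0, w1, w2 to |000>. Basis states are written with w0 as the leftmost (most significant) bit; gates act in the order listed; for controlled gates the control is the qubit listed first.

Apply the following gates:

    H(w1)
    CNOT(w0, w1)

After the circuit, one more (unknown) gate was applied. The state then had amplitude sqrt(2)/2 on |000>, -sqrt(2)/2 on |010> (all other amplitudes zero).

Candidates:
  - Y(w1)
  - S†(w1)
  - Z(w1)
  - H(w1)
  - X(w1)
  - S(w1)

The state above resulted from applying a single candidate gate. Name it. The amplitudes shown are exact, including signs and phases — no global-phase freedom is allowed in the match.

The unique candidate consistent with the amplitudes is Z(w1).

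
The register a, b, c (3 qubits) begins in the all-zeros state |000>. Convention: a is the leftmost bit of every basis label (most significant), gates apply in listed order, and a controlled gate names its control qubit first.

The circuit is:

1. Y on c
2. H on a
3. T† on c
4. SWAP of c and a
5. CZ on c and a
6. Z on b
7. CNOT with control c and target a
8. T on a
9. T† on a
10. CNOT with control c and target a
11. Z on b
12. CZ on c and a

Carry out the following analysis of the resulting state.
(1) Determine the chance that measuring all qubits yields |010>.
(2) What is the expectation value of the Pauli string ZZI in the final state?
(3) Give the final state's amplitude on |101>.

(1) A full measurement returns |010> with probability 0.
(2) The expectation value of ZZI is -1.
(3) |101> carries amplitude sqrt(2)*exp(I*pi/4)/2 in the final state.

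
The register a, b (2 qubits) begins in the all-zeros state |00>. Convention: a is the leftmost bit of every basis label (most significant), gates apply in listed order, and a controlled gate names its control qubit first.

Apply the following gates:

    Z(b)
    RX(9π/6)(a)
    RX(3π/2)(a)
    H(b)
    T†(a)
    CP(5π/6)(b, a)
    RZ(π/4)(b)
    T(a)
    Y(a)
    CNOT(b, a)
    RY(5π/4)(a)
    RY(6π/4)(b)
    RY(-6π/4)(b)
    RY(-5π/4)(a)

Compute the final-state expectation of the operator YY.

In the final state, YY has expectation sqrt(2)/4 + sqrt(6)/4. Key observation: steps 11-14 multiply out to the identity, so the circuit reduces to the remaining gates.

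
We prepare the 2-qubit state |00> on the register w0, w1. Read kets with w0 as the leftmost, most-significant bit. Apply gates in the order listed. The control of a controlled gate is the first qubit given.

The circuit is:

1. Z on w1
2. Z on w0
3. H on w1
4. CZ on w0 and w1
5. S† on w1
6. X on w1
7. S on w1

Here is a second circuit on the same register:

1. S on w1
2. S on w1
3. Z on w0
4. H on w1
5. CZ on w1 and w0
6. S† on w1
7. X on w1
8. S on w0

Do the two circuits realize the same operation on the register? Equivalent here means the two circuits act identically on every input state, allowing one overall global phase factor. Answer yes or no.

No, they are not equivalent — no single phase factor reconciles the two unitaries.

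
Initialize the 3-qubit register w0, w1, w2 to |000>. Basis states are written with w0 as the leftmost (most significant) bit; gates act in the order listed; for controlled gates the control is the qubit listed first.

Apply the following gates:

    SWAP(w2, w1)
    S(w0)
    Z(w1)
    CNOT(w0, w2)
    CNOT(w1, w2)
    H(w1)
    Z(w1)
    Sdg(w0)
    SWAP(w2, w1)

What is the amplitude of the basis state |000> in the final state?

The final state's coefficient on |000> equals sqrt(2)/2.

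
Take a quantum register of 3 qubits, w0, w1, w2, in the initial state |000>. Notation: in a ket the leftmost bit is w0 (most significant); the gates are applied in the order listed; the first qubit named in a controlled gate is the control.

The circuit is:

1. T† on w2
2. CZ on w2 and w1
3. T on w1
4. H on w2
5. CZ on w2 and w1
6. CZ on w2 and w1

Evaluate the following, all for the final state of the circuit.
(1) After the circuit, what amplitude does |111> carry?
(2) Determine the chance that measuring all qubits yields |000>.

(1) |111> carries amplitude 0 in the final state. Key observation: steps 5-6 multiply out to the identity, so the circuit reduces to the remaining gates.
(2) The probability of measuring |000> is 1/2.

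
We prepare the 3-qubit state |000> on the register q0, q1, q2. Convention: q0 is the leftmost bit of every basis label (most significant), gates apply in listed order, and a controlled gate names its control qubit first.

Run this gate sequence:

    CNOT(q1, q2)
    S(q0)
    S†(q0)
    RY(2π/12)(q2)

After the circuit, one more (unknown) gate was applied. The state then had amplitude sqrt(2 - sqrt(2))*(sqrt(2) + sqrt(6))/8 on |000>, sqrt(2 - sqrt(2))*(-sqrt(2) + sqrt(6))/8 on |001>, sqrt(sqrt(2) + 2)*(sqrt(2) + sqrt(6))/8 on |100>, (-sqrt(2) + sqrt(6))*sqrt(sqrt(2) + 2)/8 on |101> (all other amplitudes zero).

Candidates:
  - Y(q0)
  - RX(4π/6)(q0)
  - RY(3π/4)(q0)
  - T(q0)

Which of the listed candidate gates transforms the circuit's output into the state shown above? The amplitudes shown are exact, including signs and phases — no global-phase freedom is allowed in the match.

It was RY(3π/4)(q0) that produced the state shown. Key observation: steps 2-3 multiply out to the identity, so the circuit reduces to the remaining gates.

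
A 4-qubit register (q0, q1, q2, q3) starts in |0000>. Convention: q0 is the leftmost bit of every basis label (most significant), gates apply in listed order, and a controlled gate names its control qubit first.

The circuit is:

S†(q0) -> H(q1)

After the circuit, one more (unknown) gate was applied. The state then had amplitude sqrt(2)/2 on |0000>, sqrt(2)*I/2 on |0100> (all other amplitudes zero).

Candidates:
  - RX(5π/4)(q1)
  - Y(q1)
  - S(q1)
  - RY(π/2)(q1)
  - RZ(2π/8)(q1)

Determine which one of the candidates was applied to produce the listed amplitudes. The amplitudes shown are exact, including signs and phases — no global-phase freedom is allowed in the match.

The applied gate was S(q1).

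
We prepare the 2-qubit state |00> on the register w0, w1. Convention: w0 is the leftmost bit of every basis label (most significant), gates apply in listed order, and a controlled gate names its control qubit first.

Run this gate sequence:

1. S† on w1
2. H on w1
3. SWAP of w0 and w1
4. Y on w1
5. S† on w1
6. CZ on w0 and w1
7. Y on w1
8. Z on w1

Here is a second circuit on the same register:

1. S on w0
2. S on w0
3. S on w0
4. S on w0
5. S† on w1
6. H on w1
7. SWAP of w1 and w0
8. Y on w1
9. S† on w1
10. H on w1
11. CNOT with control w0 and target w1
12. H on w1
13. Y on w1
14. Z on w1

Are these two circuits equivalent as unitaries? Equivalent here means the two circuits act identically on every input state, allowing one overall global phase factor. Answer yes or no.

Yes — the two circuits implement the same unitary up to a global phase.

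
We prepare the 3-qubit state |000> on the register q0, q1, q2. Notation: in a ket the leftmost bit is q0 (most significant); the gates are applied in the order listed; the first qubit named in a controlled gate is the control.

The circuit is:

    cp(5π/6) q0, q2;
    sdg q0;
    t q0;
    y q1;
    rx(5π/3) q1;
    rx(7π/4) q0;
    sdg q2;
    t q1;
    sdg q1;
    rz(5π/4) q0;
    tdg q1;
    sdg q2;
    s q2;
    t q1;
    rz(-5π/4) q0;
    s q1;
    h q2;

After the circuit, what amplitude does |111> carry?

The amplitude on |111> is -sqrt(12 - 6*sqrt(2))*exp(I*pi/4)/8. Key observation: gates 9-16 undo each other exactly, leaving only the rest of the circuit to track.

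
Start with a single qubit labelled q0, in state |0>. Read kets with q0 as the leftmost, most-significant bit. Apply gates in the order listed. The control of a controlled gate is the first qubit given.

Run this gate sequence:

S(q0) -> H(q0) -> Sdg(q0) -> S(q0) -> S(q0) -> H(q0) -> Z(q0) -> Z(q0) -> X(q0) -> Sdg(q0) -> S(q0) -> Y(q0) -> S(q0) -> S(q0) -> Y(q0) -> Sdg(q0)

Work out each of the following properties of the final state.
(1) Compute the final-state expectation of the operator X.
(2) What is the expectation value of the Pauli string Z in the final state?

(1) The observable X averages to -1.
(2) In the final state, Z has expectation 0.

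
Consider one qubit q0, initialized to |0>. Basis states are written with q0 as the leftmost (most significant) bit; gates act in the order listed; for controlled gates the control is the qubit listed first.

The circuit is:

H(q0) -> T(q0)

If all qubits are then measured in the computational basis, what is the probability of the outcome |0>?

A full measurement returns |0> with probability 1/2.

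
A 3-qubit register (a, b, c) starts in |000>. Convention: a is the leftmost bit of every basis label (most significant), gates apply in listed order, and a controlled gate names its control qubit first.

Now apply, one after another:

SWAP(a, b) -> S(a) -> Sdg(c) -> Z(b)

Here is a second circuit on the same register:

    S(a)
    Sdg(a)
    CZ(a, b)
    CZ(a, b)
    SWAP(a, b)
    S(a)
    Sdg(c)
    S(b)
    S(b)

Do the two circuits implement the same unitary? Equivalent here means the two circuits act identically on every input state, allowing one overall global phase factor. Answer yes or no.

Yes — the two circuits implement the same unitary up to a global phase.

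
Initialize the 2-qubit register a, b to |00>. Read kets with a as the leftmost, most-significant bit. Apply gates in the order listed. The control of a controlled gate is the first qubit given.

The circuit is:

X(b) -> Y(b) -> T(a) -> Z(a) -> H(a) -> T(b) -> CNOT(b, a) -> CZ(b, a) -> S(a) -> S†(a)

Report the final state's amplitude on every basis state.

The final amplitudes are -sqrt(2)*I/2 on |00>, 0 on |01>, -sqrt(2)*I/2 on |10>, 0 on |11>.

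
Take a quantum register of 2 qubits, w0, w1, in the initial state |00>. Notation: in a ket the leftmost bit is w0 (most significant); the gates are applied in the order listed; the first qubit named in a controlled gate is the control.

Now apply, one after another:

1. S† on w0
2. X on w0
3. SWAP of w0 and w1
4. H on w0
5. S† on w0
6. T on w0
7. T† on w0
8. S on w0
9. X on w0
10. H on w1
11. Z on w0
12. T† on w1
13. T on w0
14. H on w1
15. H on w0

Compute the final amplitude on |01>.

|01> carries amplitude (-1 + I)*exp(3*I*pi/4)/4 in the final state.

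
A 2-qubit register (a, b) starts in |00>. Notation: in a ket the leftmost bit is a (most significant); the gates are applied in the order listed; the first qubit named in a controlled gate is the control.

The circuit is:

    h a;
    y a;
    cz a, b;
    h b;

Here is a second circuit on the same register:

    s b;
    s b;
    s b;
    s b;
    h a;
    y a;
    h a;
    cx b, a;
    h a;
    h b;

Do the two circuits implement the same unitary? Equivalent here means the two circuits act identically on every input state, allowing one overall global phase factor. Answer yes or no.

Yes: on every input state the two circuits agree up to one overall phase factor.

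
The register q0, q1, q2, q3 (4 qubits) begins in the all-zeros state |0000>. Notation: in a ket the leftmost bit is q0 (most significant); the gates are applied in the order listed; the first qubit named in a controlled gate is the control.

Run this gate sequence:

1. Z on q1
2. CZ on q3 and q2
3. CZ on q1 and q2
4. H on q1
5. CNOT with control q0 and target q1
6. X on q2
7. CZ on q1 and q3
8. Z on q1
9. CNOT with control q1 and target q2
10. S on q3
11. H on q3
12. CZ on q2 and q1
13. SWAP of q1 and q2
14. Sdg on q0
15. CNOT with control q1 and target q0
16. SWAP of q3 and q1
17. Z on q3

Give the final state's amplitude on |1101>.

The amplitude on |1101> is -1/2.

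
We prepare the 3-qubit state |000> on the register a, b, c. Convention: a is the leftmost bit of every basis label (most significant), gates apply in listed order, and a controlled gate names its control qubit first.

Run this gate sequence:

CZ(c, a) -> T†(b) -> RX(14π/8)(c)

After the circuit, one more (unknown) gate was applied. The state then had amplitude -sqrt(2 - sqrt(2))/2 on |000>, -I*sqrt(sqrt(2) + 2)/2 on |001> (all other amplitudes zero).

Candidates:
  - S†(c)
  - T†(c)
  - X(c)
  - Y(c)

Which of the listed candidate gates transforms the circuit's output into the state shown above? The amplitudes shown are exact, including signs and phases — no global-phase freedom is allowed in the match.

It was Y(c) that produced the state shown.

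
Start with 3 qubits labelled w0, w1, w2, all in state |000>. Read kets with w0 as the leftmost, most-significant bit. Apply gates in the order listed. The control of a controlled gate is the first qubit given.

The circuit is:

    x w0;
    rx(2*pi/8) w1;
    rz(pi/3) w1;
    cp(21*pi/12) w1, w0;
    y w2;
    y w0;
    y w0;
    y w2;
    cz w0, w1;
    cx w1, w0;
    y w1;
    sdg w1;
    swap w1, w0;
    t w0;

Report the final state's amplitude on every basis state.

After the circuit, the state carries amplitude -sqrt(2 - sqrt(2))*exp(11*I*pi/12)/2 on |000>, sqrt(sqrt(2) + 2)*exp(I*pi/12)/2 on |110>, and 0 on every other basis state.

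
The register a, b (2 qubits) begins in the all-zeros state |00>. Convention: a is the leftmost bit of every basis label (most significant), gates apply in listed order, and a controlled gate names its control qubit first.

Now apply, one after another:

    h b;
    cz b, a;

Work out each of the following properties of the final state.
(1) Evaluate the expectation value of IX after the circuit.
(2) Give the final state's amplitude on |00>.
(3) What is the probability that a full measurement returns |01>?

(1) The expectation value of IX is 1.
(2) The final state's coefficient on |00> equals sqrt(2)/2.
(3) The probability of measuring |01> is 1/2.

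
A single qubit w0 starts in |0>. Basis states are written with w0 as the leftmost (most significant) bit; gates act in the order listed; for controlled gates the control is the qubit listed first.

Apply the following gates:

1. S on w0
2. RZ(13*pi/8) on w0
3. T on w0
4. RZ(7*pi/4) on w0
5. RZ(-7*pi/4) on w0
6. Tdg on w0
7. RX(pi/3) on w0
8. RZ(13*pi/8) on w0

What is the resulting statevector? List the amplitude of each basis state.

The resulting statevector has amplitude sqrt(3)*exp(3*I*pi/8)/2 on |0>, -I/2 on |1>. Key observation: the block from step 3 through step 6 cancels to the identity and can be dropped.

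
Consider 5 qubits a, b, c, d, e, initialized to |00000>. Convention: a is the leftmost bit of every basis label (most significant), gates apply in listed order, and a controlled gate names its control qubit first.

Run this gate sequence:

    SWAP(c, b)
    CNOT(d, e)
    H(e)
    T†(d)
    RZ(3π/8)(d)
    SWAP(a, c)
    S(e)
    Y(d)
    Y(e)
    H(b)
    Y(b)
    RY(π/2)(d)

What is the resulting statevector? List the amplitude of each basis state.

The resulting statevector has amplitude sqrt(2)*exp(13*I*pi/16)/4 on |00000>, -sqrt(2)*exp(5*I*pi/16)/4 on |00001>, -sqrt(2)*exp(13*I*pi/16)/4 on |00010>, sqrt(2)*exp(5*I*pi/16)/4 on |00011>, -sqrt(2)*exp(13*I*pi/16)/4 on |01000>, sqrt(2)*exp(5*I*pi/16)/4 on |01001>, sqrt(2)*exp(13*I*pi/16)/4 on |01010>, -sqrt(2)*exp(5*I*pi/16)/4 on |01011>, and 0 on every other basis state.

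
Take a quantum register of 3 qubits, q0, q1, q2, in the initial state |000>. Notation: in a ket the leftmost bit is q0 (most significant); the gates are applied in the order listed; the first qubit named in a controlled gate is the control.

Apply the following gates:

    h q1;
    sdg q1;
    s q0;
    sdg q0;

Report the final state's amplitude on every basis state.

The final amplitudes are sqrt(2)/2 on |000>, -sqrt(2)*I/2 on |010>, and 0 on every other basis state. Key observation: gates 3-4 undo each other exactly, leaving only the rest of the circuit to track.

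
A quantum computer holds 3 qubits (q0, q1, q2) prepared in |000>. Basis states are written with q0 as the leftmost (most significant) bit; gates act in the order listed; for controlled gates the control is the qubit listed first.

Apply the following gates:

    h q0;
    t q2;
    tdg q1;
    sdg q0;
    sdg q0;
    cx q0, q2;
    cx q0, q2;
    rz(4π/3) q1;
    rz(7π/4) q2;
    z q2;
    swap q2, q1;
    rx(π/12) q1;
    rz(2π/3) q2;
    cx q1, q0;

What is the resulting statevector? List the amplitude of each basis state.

The resulting statevector has amplitude (sqrt(4 - 2*sqrt(2))/8 + sqrt(6*sqrt(2) + 12)/8)*exp(I*pi/8) on |000>, 0 on |001>, (-sqrt(12 - 6*sqrt(2))/8 + sqrt(2*sqrt(2) + 4)/8)*exp(5*I*pi/8) on |010>, 0 on |011>, (-sqrt(6*sqrt(2) + 12)/8 - sqrt(4 - 2*sqrt(2))/8)*exp(I*pi/8) on |100>, 0 on |101>, (-sqrt(2*sqrt(2) + 4)/8 + sqrt(12 - 6*sqrt(2))/8)*exp(5*I*pi/8) on |110>, 0 on |111>. Key observation: the block from step 6 through step 7 cancels to the identity and can be dropped.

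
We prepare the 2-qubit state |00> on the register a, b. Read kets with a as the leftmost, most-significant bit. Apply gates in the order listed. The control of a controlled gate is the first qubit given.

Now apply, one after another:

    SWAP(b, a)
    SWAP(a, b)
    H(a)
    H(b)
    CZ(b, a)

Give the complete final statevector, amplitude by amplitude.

After the circuit, the state carries amplitude 1/2 on |00>, 1/2 on |01>, 1/2 on |10>, -1/2 on |11>.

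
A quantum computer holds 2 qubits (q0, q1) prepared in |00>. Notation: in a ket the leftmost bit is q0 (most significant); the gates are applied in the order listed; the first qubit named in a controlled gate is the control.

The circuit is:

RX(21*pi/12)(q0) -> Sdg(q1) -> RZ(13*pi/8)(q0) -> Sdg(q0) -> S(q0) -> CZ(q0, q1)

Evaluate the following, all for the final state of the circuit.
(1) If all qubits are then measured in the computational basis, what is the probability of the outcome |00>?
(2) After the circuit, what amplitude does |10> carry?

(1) The probability of measuring |00> is sqrt(2)/4 + 1/2.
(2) The amplitude on |10> is sqrt(2 - sqrt(2))*exp(5*I*pi/16)/2.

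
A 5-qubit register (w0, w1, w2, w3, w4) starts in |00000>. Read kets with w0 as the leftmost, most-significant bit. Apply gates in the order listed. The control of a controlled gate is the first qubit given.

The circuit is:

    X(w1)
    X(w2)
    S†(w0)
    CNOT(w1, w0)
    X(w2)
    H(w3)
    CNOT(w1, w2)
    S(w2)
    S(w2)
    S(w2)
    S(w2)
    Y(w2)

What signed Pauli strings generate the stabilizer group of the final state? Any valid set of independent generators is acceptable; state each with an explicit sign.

The final state is stabilized by the group generated by +IIIXI, -ZIIII, -IZIII, +IIZII, +IIIIZ; other independent generating sets are equally valid. Key observation: steps 8-11 multiply out to the identity, so the circuit reduces to the remaining gates.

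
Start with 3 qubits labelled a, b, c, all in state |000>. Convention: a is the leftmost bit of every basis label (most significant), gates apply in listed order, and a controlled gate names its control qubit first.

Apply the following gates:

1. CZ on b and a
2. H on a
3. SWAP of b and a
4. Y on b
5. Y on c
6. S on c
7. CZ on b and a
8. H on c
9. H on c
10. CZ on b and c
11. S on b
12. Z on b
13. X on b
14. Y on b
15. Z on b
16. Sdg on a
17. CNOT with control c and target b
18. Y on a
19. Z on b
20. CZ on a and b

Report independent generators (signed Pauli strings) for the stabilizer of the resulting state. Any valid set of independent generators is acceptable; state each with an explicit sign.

The final state is stabilized by the group generated by +IYI, -ZII, -IIZ; other independent generating sets are equally valid.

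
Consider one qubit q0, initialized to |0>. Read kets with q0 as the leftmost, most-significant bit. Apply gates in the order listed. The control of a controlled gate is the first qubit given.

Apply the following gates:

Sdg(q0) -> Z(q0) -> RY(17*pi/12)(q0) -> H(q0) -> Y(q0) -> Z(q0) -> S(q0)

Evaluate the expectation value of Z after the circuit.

In the final state, Z has expectation sqrt(2)/4 + sqrt(6)/4.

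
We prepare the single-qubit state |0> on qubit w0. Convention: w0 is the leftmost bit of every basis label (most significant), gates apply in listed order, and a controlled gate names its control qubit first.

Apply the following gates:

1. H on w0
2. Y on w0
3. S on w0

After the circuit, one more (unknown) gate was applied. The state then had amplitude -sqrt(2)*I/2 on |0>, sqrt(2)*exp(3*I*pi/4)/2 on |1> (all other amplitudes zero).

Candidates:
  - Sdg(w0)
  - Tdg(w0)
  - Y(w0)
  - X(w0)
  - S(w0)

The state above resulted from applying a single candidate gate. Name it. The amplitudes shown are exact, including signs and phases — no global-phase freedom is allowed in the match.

The unique candidate consistent with the amplitudes is Tdg(w0).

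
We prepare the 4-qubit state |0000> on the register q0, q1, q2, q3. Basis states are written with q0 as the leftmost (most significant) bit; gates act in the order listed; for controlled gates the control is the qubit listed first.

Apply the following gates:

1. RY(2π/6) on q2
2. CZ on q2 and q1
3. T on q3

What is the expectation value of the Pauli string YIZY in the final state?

The observable YIZY averages to 0.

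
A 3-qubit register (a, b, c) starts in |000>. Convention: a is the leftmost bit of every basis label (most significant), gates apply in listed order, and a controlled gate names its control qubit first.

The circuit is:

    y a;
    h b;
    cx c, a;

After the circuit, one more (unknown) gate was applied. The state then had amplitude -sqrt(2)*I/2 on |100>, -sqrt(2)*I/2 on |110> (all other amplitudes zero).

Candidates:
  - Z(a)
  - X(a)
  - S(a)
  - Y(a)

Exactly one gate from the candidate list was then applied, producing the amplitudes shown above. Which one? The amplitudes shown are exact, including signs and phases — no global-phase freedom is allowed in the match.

The applied gate was Z(a).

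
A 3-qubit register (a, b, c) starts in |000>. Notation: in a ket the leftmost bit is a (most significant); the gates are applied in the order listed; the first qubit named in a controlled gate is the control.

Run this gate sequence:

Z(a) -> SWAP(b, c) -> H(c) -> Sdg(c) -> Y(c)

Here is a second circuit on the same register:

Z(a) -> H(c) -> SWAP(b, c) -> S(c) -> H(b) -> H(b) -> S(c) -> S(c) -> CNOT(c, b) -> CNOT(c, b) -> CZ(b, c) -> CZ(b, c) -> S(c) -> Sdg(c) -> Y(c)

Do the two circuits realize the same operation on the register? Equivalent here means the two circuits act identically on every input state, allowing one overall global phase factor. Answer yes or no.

No: there is an input state on which the two circuits produce genuinely different outputs (not merely differing by a phase).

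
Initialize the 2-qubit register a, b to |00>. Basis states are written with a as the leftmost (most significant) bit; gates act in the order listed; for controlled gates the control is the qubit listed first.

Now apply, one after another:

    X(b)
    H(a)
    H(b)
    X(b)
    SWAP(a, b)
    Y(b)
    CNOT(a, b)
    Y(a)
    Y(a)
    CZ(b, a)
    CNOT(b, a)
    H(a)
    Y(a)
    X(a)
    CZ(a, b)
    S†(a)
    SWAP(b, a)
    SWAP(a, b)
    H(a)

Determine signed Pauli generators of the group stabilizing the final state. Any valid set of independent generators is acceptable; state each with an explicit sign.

The stabilizer group can be generated by +XZ, -ZY, among other valid generating sets.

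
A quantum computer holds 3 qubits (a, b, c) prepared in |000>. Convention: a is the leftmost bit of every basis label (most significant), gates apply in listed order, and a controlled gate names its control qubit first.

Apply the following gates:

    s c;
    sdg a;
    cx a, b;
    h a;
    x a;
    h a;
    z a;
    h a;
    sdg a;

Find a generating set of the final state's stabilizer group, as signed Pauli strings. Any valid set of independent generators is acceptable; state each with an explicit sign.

The final state is stabilized by the group generated by -YII, +IZI, +IIZ; other independent generating sets are equally valid.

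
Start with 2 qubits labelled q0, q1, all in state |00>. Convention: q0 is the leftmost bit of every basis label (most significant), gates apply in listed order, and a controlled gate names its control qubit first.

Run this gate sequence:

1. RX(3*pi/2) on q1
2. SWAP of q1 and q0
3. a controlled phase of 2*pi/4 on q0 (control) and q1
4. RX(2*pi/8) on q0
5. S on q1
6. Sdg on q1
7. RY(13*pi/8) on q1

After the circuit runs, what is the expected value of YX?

The observable YX averages to -sqrt(2*sqrt(2) + 4)/4.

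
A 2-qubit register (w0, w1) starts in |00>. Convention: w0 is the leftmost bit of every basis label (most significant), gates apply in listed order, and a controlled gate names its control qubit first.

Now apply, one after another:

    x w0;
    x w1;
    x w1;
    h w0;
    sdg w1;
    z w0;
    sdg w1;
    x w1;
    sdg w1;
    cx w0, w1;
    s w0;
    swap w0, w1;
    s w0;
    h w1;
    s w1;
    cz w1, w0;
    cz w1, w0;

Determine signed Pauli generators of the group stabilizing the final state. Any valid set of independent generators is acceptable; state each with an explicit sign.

The final state is stabilized by the group generated by +XZ, -ZY; other independent generating sets are equally valid.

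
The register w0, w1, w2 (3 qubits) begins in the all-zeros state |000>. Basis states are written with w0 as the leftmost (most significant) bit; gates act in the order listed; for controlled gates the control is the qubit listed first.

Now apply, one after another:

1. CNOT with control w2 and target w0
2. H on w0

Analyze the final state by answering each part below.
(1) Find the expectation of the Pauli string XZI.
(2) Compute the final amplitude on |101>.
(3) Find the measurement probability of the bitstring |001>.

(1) The expectation value of XZI is 1.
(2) The amplitude on |101> is 0.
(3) A full measurement returns |001> with probability 0.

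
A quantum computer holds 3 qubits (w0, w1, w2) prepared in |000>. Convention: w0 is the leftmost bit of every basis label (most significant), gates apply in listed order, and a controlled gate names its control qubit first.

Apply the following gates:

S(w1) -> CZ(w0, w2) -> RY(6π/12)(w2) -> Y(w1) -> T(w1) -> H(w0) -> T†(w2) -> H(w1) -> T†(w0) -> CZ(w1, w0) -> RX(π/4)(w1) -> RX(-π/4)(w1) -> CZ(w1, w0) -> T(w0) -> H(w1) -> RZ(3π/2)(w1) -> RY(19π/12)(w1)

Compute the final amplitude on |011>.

|011> carries amplitude (sqrt(6 - 3*sqrt(2))/8 + sqrt(sqrt(2) + 2)/8)*exp(I*pi/4) in the final state. Key observation: the block from step 8 through step 15 cancels to the identity and can be dropped.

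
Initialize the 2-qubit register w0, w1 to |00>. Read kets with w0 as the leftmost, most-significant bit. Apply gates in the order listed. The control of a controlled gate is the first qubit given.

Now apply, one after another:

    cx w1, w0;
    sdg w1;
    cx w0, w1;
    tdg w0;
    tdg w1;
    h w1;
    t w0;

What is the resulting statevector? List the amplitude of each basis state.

The resulting statevector has amplitude sqrt(2)/2 on |00>, sqrt(2)/2 on |01>, 0 on |10>, 0 on |11>.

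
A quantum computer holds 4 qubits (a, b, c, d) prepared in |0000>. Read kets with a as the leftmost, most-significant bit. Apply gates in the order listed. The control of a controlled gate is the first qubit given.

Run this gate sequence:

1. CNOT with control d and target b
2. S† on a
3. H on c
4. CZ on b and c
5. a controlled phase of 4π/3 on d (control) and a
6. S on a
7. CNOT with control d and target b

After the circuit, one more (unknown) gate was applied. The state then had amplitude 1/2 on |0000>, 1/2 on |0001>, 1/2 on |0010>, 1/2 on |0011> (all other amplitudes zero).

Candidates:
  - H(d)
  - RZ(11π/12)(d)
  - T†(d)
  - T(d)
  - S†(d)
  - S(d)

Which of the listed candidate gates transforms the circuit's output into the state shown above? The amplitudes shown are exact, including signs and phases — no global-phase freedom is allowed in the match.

It was H(d) that produced the state shown.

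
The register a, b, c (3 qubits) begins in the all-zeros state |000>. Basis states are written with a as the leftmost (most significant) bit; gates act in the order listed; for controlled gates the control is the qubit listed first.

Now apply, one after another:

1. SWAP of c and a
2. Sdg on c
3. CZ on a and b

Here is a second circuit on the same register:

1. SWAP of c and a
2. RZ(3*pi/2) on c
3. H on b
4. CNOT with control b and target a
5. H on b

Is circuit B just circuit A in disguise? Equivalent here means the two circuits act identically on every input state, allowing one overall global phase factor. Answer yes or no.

No — the two circuits implement different unitaries, even allowing a global phase.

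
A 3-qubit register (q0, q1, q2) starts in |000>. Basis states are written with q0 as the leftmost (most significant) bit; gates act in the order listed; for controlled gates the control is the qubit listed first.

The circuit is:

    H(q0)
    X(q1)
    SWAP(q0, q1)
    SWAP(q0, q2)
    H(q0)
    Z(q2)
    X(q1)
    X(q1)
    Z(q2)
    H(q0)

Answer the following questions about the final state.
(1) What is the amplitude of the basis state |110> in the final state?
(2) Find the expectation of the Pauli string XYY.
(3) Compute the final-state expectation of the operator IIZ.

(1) The amplitude on |110> is 0. Key observation: the block from step 5 through step 10 cancels to the identity and can be dropped.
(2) In the final state, XYY has expectation 0.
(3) The observable IIZ averages to -1.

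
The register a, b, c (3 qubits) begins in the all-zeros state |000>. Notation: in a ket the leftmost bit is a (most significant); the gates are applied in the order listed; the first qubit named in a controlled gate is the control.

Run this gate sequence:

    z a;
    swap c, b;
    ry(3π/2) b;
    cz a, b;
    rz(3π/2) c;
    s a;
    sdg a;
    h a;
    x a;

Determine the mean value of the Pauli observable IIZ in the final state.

The observable IIZ averages to 1. Key observation: gates 6-7 undo each other exactly, leaving only the rest of the circuit to track.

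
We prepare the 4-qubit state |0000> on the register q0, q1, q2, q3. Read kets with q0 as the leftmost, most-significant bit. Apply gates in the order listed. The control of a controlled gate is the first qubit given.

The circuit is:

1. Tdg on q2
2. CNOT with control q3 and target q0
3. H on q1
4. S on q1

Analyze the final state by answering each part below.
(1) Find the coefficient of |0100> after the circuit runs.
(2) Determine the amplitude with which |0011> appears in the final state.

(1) The final state's coefficient on |0100> equals sqrt(2)*I/2.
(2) The amplitude on |0011> is 0.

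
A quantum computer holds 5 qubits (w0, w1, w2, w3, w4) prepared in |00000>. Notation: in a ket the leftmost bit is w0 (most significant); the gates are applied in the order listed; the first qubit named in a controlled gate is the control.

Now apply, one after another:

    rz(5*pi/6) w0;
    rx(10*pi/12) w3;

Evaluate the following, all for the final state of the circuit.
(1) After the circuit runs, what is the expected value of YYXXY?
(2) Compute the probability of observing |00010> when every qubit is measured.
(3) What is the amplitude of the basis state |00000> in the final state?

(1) The expectation value of YYXXY is 0.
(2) The probability of measuring |00010> is sqrt(3)/4 + 1/2.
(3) |00000> carries amplitude (-sqrt(6) + sqrt(2))*exp(7*I*pi/12)/4 in the final state.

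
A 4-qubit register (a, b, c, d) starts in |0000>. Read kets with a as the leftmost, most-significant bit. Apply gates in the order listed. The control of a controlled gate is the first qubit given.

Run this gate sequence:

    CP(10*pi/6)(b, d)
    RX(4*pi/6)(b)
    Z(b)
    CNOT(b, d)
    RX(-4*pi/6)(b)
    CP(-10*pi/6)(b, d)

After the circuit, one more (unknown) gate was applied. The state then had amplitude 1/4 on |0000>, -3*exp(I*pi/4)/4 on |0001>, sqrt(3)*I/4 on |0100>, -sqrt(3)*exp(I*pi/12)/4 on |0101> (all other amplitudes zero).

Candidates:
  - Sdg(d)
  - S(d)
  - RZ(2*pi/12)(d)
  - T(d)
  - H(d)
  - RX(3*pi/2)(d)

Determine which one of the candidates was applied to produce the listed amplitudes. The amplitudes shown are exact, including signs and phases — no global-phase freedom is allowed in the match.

The unique candidate consistent with the amplitudes is T(d).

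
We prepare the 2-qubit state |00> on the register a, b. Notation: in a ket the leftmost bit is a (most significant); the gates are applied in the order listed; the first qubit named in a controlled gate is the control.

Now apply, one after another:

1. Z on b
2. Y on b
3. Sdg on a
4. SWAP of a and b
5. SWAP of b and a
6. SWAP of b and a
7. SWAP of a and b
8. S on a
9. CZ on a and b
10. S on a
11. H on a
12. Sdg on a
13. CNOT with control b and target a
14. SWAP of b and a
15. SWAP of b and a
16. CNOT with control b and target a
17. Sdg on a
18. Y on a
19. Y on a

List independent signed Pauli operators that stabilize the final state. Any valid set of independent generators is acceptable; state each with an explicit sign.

One valid set of independent stabilizer generators is -XI, -IZ (any independent generating set of the same group is equally correct). Key observation: steps 3-8 multiply out to the identity, so the circuit reduces to the remaining gates.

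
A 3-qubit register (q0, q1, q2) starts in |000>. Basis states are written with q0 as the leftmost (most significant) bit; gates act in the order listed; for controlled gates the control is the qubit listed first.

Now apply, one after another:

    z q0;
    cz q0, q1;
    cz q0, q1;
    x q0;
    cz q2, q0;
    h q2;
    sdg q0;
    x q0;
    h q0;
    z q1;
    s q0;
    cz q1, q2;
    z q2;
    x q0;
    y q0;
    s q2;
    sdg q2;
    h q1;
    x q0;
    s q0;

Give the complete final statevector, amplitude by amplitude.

The resulting statevector has amplitude sqrt(2)*I/4 on |000>, -sqrt(2)*I/4 on |001>, sqrt(2)*I/4 on |010>, -sqrt(2)*I/4 on |011>, -sqrt(2)*I/4 on |100>, sqrt(2)*I/4 on |101>, -sqrt(2)*I/4 on |110>, sqrt(2)*I/4 on |111>.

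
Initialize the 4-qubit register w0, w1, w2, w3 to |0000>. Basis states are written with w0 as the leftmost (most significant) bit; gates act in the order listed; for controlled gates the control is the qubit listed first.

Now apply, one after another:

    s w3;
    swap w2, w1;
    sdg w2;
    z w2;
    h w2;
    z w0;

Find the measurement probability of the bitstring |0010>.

Outcome |0010> occurs with probability 1/2.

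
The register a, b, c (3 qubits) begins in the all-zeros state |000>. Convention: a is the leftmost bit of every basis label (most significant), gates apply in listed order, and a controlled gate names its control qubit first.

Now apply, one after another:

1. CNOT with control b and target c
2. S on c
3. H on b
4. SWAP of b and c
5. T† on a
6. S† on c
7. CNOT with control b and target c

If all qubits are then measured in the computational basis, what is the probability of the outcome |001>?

The probability of measuring |001> is 1/2.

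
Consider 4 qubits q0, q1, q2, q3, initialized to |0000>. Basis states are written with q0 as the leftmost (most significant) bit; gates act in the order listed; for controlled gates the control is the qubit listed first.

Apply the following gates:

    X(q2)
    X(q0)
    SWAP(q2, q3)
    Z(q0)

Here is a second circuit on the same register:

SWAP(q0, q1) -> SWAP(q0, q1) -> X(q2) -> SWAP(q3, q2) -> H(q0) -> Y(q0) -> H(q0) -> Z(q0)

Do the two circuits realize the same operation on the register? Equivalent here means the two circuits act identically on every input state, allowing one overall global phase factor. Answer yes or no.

No: there is an input state on which the two circuits produce genuinely different outputs (not merely differing by a phase).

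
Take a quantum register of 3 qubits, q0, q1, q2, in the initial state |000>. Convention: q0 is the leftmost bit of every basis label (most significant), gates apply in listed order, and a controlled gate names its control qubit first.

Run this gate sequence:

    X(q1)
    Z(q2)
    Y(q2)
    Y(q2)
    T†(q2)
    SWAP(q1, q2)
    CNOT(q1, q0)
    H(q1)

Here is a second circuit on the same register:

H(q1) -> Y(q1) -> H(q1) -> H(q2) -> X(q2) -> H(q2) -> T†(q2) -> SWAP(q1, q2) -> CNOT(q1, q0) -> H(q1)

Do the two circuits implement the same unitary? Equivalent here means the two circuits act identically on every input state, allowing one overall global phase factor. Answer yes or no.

No — the two circuits implement different unitaries, even allowing a global phase.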